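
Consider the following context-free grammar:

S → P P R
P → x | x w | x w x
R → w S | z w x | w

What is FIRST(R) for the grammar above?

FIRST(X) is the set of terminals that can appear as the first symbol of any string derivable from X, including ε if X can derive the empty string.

We compute FIRST(R) using the standard algorithm.
FIRST(P) = {x}
FIRST(R) = {w, z}
FIRST(S) = {x}
Therefore, FIRST(R) = {w, z}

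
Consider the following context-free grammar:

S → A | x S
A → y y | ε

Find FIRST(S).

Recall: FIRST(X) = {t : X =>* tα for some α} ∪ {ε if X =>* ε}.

We compute FIRST(S) using the standard algorithm.
FIRST(A) = {y, ε}
FIRST(S) = {x, y, ε}
Therefore, FIRST(S) = {x, y, ε}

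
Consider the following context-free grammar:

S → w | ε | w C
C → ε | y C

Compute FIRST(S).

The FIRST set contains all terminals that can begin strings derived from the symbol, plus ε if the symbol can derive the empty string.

We compute FIRST(S) using the standard algorithm.
FIRST(C) = {y, ε}
FIRST(S) = {w, ε}
Therefore, FIRST(S) = {w, ε}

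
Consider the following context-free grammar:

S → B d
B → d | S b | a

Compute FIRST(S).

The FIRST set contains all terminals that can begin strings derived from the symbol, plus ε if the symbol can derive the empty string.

We compute FIRST(S) using the standard algorithm.
FIRST(B) = {a, d}
FIRST(S) = {a, d}
Therefore, FIRST(S) = {a, d}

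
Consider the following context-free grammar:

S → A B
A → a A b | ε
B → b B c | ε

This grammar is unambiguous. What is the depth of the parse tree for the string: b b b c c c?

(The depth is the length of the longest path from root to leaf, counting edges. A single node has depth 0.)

5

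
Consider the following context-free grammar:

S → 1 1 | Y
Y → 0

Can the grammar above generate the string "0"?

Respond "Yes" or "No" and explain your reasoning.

Yes - a valid derivation exists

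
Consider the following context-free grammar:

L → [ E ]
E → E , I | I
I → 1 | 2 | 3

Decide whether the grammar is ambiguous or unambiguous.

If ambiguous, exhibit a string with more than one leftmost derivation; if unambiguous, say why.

Unambiguous - every string in the language has a unique leftmost derivation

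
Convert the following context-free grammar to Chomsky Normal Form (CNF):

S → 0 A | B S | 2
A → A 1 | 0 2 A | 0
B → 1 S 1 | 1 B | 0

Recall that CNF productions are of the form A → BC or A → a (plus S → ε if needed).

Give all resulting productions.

T0 → 0; S → 2; T1 → 1; T2 → 2; A → 0; B → 0; S → T0 A; S → B S; A → A T1; A → T0 X0; X0 → T2 A; B → T1 X1; X1 → S T1; B → T1 B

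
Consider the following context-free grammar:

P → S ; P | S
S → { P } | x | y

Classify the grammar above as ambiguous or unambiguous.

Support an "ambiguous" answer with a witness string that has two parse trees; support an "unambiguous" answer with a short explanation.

Unambiguous - every string in the language has a unique parse tree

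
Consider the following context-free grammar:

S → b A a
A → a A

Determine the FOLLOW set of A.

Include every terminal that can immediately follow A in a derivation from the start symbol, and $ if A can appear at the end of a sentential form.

We compute FOLLOW(A) using the standard algorithm.
FOLLOW(S) starts with {$}.
FIRST(A) = {a}
FIRST(S) = {b}
FOLLOW(A) = {a}
FOLLOW(S) = {$}
Therefore, FOLLOW(A) = {a}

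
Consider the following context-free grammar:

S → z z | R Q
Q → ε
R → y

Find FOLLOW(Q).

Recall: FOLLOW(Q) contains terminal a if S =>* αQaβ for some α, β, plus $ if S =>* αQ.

We compute FOLLOW(Q) using the standard algorithm.
FOLLOW(S) starts with {$}.
FIRST(Q) = {ε}
FIRST(R) = {y}
FIRST(S) = {y, z}
FOLLOW(Q) = {$}
FOLLOW(R) = {$}
FOLLOW(S) = {$}
Therefore, FOLLOW(Q) = {$}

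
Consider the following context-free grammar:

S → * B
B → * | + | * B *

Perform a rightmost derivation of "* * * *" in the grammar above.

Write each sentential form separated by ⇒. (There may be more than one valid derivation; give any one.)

S ⇒ * B ⇒ * * B * ⇒ * * * *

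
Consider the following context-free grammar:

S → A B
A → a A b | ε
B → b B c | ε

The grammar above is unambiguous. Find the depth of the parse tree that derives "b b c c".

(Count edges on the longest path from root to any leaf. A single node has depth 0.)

4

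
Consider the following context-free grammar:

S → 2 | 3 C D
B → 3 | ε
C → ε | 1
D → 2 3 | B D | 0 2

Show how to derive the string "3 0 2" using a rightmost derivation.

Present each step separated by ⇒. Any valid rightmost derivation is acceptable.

S ⇒ 3 C D ⇒ 3 C 0 2 ⇒ 3 0 2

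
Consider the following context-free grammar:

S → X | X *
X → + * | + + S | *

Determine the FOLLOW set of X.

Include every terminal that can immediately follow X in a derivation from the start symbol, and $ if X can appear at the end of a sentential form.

We compute FOLLOW(X) using the standard algorithm.
FOLLOW(S) starts with {$}.
FIRST(S) = {*, +}
FIRST(X) = {*, +}
FOLLOW(S) = {$, *}
FOLLOW(X) = {$, *}
Therefore, FOLLOW(X) = {$, *}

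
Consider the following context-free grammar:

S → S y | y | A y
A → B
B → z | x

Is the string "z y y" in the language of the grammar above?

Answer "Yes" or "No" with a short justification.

Yes - a valid derivation exists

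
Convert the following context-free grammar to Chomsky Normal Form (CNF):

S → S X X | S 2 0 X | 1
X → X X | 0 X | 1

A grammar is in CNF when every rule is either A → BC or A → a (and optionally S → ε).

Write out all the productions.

T2 → 2; T0 → 0; S → 1; X → 1; S → S X0; X0 → X X; S → S X1; X1 → T2 X2; X2 → T0 X; X → X X; X → T0 X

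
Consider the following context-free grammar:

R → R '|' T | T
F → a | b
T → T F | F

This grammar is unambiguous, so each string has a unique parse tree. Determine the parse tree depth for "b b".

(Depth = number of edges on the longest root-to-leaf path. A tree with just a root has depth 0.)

4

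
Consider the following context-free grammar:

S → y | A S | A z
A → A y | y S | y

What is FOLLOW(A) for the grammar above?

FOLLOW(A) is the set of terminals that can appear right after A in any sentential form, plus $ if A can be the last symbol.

We compute FOLLOW(A) using the standard algorithm.
FOLLOW(S) starts with {$}.
FIRST(A) = {y}
FIRST(S) = {y}
FOLLOW(A) = {y, z}
FOLLOW(S) = {$, y, z}
Therefore, FOLLOW(A) = {y, z}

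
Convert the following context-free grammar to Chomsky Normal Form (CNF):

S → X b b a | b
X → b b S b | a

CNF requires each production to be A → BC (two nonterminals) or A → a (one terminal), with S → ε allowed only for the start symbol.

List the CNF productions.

TB → b; TA → a; S → b; X → a; S → X X0; X0 → TB X1; X1 → TB TA; X → TB X2; X2 → TB X3; X3 → S TB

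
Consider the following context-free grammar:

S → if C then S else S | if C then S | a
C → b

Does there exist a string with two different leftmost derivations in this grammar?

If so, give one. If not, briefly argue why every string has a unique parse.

Yes - the string 'if b then if b then if b then a else a else a' has two distinct leftmost derivations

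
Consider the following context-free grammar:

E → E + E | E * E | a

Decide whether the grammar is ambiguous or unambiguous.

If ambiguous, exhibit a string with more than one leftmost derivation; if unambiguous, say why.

Ambiguous - the string 'a + a + a * a' has two distinct leftmost derivations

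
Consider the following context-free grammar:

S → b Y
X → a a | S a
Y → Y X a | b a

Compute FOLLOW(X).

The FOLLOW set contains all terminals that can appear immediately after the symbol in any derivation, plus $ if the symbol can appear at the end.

We compute FOLLOW(X) using the standard algorithm.
FOLLOW(S) starts with {$}.
FIRST(S) = {b}
FIRST(X) = {a, b}
FIRST(Y) = {b}
FOLLOW(S) = {$, a}
FOLLOW(X) = {a}
FOLLOW(Y) = {$, a, b}
Therefore, FOLLOW(X) = {a}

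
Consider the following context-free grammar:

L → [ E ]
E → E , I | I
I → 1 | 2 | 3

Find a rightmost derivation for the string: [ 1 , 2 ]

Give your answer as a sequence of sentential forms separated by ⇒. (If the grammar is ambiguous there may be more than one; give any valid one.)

L ⇒ [ E ] ⇒ [ E , I ] ⇒ [ E , 2 ] ⇒ [ I , 2 ] ⇒ [ 1 , 2 ]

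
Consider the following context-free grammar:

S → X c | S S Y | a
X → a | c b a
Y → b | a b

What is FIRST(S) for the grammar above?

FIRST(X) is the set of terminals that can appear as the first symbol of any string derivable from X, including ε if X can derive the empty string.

We compute FIRST(S) using the standard algorithm.
FIRST(S) = {a, c}
FIRST(X) = {a, c}
FIRST(Y) = {a, b}
Therefore, FIRST(S) = {a, c}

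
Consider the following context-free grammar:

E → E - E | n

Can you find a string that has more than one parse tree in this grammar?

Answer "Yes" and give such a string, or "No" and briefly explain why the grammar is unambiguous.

Yes - the string 'n - n - n - n - n' has two distinct parse trees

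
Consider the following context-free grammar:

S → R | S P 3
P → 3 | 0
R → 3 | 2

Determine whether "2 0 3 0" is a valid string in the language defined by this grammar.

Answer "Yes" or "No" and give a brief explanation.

No - no valid derivation exists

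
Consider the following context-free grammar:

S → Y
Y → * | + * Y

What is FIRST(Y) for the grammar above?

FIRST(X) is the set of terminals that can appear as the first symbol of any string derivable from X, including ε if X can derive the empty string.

We compute FIRST(Y) using the standard algorithm.
FIRST(S) = {*, +}
FIRST(Y) = {*, +}
Therefore, FIRST(Y) = {*, +}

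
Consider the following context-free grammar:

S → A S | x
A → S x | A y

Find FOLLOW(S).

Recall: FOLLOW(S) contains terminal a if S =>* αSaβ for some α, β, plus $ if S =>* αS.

We compute FOLLOW(S) using the standard algorithm.
FOLLOW(S) starts with {$}.
FIRST(A) = {x}
FIRST(S) = {x}
FOLLOW(A) = {x, y}
FOLLOW(S) = {$, x}
Therefore, FOLLOW(S) = {$, x}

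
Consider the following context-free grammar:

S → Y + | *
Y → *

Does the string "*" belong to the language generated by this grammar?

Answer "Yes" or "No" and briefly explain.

Yes - a valid derivation exists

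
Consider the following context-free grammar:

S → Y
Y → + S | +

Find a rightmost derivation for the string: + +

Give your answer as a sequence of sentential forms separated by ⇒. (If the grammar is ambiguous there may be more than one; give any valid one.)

S ⇒ Y ⇒ + S ⇒ + Y ⇒ + +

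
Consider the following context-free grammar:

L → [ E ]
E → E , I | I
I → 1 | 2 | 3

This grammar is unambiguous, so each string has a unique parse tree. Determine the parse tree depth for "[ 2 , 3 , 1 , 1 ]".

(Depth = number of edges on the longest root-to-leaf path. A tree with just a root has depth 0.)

6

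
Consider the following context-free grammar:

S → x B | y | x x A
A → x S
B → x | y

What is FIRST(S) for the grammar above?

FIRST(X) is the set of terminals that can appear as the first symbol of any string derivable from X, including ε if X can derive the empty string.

We compute FIRST(S) using the standard algorithm.
FIRST(A) = {x}
FIRST(B) = {x, y}
FIRST(S) = {x, y}
Therefore, FIRST(S) = {x, y}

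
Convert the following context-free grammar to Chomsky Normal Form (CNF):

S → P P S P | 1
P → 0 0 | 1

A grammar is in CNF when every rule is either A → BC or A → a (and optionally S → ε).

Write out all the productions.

S → 1; T0 → 0; P → 1; S → P X0; X0 → P X1; X1 → S P; P → T0 T0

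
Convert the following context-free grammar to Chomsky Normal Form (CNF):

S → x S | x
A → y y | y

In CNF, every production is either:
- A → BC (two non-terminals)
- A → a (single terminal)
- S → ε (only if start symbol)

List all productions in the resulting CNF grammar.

TX → x; S → x; TY → y; A → y; S → TX S; A → TY TY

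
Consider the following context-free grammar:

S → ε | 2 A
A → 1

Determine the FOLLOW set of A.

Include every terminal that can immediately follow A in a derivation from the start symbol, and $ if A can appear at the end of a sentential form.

We compute FOLLOW(A) using the standard algorithm.
FOLLOW(S) starts with {$}.
FIRST(A) = {1}
FIRST(S) = {2, ε}
FOLLOW(A) = {$}
FOLLOW(S) = {$}
Therefore, FOLLOW(A) = {$}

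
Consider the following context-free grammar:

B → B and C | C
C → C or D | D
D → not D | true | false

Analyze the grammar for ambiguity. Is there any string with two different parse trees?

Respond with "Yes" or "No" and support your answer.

No - the grammar is unambiguous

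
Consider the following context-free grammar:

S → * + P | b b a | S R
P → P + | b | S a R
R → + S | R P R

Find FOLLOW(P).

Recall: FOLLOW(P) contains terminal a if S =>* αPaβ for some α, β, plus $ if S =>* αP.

We compute FOLLOW(P) using the standard algorithm.
FOLLOW(S) starts with {$}.
FIRST(P) = {*, b}
FIRST(R) = {+}
FIRST(S) = {*, b}
FOLLOW(P) = {$, *, +, a, b}
FOLLOW(R) = {$, *, +, a, b}
FOLLOW(S) = {$, *, +, a, b}
Therefore, FOLLOW(P) = {$, *, +, a, b}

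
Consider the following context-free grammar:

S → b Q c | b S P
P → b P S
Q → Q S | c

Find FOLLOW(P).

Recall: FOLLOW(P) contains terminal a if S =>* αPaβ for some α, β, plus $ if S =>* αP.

We compute FOLLOW(P) using the standard algorithm.
FOLLOW(S) starts with {$}.
FIRST(P) = {b}
FIRST(Q) = {c}
FIRST(S) = {b}
FOLLOW(P) = {$, b, c}
FOLLOW(Q) = {b, c}
FOLLOW(S) = {$, b, c}
Therefore, FOLLOW(P) = {$, b, c}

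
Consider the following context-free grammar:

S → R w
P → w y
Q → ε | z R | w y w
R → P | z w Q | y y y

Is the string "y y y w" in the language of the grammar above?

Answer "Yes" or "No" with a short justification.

Yes - a valid derivation exists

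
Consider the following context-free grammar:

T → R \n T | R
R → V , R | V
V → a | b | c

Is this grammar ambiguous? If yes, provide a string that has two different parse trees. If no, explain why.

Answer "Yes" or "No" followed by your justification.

No - the grammar is unambiguous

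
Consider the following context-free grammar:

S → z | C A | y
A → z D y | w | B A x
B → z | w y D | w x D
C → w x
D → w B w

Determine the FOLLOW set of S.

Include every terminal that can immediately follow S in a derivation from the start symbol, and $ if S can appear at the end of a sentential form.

We compute FOLLOW(S) using the standard algorithm.
FOLLOW(S) starts with {$}.
FIRST(A) = {w, z}
FIRST(B) = {w, z}
FIRST(C) = {w}
FIRST(D) = {w}
FIRST(S) = {w, y, z}
FOLLOW(A) = {$, x}
FOLLOW(B) = {w, z}
FOLLOW(C) = {w, z}
FOLLOW(D) = {w, y, z}
FOLLOW(S) = {$}
Therefore, FOLLOW(S) = {$}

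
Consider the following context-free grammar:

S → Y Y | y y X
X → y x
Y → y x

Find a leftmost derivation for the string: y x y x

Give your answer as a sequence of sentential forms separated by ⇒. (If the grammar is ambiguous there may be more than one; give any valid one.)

S ⇒ Y Y ⇒ y x Y ⇒ y x y x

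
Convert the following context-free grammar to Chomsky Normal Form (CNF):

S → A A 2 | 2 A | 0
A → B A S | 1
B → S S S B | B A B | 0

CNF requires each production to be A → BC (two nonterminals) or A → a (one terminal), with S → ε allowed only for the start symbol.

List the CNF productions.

T2 → 2; S → 0; A → 1; B → 0; S → A X0; X0 → A T2; S → T2 A; A → B X1; X1 → A S; B → S X2; X2 → S X3; X3 → S B; B → B X4; X4 → A B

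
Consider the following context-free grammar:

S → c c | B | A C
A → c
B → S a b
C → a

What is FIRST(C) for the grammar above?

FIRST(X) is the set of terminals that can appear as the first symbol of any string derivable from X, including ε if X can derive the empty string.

We compute FIRST(C) using the standard algorithm.
FIRST(A) = {c}
FIRST(B) = {c}
FIRST(C) = {a}
FIRST(S) = {c}
Therefore, FIRST(C) = {a}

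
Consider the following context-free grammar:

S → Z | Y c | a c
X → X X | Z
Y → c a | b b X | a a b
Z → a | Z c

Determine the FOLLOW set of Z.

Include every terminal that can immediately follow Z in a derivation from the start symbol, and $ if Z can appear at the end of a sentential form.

We compute FOLLOW(Z) using the standard algorithm.
FOLLOW(S) starts with {$}.
FIRST(S) = {a, b, c}
FIRST(X) = {a}
FIRST(Y) = {a, b, c}
FIRST(Z) = {a}
FOLLOW(S) = {$}
FOLLOW(X) = {a, c}
FOLLOW(Y) = {c}
FOLLOW(Z) = {$, a, c}
Therefore, FOLLOW(Z) = {$, a, c}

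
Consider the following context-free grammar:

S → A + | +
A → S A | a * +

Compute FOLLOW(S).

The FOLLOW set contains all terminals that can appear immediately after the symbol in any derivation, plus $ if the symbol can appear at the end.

We compute FOLLOW(S) using the standard algorithm.
FOLLOW(S) starts with {$}.
FIRST(A) = {+, a}
FIRST(S) = {+, a}
FOLLOW(A) = {+}
FOLLOW(S) = {$, +, a}
Therefore, FOLLOW(S) = {$, +, a}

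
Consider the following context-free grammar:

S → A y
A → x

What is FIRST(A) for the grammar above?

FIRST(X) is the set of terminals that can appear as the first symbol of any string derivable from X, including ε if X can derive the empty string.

We compute FIRST(A) using the standard algorithm.
FIRST(A) = {x}
FIRST(S) = {x}
Therefore, FIRST(A) = {x}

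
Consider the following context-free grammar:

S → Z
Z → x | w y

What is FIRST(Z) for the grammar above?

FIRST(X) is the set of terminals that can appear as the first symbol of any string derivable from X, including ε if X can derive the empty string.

We compute FIRST(Z) using the standard algorithm.
FIRST(S) = {w, x}
FIRST(Z) = {w, x}
Therefore, FIRST(Z) = {w, x}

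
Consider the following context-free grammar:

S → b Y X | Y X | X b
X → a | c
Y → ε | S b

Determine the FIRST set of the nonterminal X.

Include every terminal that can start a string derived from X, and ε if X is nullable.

We compute FIRST(X) using the standard algorithm.
FIRST(S) = {a, b, c}
FIRST(X) = {a, c}
FIRST(Y) = {a, b, c, ε}
Therefore, FIRST(X) = {a, c}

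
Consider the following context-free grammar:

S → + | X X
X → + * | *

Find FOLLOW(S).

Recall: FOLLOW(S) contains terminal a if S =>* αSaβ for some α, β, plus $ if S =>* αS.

We compute FOLLOW(S) using the standard algorithm.
FOLLOW(S) starts with {$}.
FIRST(S) = {*, +}
FIRST(X) = {*, +}
FOLLOW(S) = {$}
FOLLOW(X) = {$, *, +}
Therefore, FOLLOW(S) = {$}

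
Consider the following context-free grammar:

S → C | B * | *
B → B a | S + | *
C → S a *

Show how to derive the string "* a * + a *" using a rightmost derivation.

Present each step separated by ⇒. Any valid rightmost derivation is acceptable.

S ⇒ B * ⇒ B a * ⇒ S + a * ⇒ C + a * ⇒ S a * + a * ⇒ * a * + a *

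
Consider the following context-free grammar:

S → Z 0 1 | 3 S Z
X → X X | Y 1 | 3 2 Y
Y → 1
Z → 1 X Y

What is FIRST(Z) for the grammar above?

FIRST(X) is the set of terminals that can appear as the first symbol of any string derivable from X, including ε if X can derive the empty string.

We compute FIRST(Z) using the standard algorithm.
FIRST(S) = {1, 3}
FIRST(X) = {1, 3}
FIRST(Y) = {1}
FIRST(Z) = {1}
Therefore, FIRST(Z) = {1}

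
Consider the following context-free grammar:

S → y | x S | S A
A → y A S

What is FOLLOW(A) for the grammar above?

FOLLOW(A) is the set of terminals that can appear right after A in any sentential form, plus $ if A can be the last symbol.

We compute FOLLOW(A) using the standard algorithm.
FOLLOW(S) starts with {$}.
FIRST(A) = {y}
FIRST(S) = {x, y}
FOLLOW(A) = {$, x, y}
FOLLOW(S) = {$, x, y}
Therefore, FOLLOW(A) = {$, x, y}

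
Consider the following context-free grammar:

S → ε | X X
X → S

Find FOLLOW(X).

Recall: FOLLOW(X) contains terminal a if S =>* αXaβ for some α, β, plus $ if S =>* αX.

We compute FOLLOW(X) using the standard algorithm.
FOLLOW(S) starts with {$}.
FIRST(S) = {ε}
FIRST(X) = {ε}
FOLLOW(S) = {$}
FOLLOW(X) = {$}
Therefore, FOLLOW(X) = {$}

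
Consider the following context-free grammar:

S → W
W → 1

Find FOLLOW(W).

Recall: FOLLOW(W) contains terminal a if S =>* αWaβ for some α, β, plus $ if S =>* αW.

We compute FOLLOW(W) using the standard algorithm.
FOLLOW(S) starts with {$}.
FIRST(S) = {1}
FIRST(W) = {1}
FOLLOW(S) = {$}
FOLLOW(W) = {$}
Therefore, FOLLOW(W) = {$}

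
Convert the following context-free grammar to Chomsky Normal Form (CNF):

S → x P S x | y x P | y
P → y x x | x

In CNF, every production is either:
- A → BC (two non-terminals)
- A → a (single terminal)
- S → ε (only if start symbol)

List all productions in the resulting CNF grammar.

TX → x; TY → y; S → y; P → x; S → TX X0; X0 → P X1; X1 → S TX; S → TY X2; X2 → TX P; P → TY X3; X3 → TX TX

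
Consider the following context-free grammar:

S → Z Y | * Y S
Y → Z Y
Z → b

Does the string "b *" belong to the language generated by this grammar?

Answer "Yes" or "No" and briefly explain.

No - no valid derivation exists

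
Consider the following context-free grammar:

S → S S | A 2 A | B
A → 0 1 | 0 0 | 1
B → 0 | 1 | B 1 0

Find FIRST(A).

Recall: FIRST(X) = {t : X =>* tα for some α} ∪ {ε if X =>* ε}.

We compute FIRST(A) using the standard algorithm.
FIRST(A) = {0, 1}
FIRST(B) = {0, 1}
FIRST(S) = {0, 1}
Therefore, FIRST(A) = {0, 1}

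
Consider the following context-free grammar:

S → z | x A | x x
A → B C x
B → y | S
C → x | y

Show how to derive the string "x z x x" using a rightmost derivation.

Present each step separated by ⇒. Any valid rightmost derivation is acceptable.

S ⇒ x A ⇒ x B C x ⇒ x B x x ⇒ x S x x ⇒ x z x x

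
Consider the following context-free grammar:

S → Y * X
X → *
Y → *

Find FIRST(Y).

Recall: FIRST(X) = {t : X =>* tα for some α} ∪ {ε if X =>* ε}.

We compute FIRST(Y) using the standard algorithm.
FIRST(S) = {*}
FIRST(X) = {*}
FIRST(Y) = {*}
Therefore, FIRST(Y) = {*}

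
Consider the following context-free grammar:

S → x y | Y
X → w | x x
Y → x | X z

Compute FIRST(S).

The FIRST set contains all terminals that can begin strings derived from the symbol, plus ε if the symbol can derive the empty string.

We compute FIRST(S) using the standard algorithm.
FIRST(S) = {w, x}
FIRST(X) = {w, x}
FIRST(Y) = {w, x}
Therefore, FIRST(S) = {w, x}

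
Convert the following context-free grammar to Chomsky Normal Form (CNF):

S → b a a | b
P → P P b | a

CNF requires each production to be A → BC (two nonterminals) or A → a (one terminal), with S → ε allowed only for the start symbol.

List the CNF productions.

TB → b; TA → a; S → b; P → a; S → TB X0; X0 → TA TA; P → P X1; X1 → P TB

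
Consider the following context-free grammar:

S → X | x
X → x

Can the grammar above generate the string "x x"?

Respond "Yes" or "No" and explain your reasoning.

No - no valid derivation exists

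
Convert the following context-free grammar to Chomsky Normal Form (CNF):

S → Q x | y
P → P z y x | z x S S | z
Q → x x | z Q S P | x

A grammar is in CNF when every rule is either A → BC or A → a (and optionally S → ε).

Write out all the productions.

TX → x; S → y; TZ → z; TY → y; P → z; Q → x; S → Q TX; P → P X0; X0 → TZ X1; X1 → TY TX; P → TZ X2; X2 → TX X3; X3 → S S; Q → TX TX; Q → TZ X4; X4 → Q X5; X5 → S P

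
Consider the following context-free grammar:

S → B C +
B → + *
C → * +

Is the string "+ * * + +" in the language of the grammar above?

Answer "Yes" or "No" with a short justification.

Yes - a valid derivation exists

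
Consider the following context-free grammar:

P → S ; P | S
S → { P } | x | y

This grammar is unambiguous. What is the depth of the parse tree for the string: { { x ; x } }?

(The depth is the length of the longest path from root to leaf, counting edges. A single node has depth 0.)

7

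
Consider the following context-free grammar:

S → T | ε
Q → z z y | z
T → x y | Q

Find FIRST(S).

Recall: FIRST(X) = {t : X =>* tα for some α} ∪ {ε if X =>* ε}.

We compute FIRST(S) using the standard algorithm.
FIRST(Q) = {z}
FIRST(S) = {x, z, ε}
FIRST(T) = {x, z}
Therefore, FIRST(S) = {x, z, ε}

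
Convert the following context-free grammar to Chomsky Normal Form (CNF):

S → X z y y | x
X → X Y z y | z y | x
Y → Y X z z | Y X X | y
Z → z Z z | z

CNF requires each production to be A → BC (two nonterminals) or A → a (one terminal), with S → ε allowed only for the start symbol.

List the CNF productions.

TZ → z; TY → y; S → x; X → x; Y → y; Z → z; S → X X0; X0 → TZ X1; X1 → TY TY; X → X X2; X2 → Y X3; X3 → TZ TY; X → TZ TY; Y → Y X4; X4 → X X5; X5 → TZ TZ; Y → Y X6; X6 → X X; Z → TZ X7; X7 → Z TZ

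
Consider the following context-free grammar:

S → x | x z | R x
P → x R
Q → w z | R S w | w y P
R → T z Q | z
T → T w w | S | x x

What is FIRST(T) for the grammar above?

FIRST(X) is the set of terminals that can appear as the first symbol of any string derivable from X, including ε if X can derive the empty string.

We compute FIRST(T) using the standard algorithm.
FIRST(P) = {x}
FIRST(Q) = {w, x, z}
FIRST(R) = {x, z}
FIRST(S) = {x, z}
FIRST(T) = {x, z}
Therefore, FIRST(T) = {x, z}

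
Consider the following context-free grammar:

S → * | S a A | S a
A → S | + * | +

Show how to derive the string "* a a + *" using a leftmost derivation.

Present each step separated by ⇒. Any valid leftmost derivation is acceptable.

S ⇒ S a A ⇒ S a a A ⇒ * a a A ⇒ * a a + *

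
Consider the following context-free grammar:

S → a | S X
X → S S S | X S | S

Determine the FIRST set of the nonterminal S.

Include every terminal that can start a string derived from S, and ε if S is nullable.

We compute FIRST(S) using the standard algorithm.
FIRST(S) = {a}
FIRST(X) = {a}
Therefore, FIRST(S) = {a}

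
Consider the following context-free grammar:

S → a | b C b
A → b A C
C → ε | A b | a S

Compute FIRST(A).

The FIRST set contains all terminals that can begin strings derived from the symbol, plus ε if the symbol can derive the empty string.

We compute FIRST(A) using the standard algorithm.
FIRST(A) = {b}
FIRST(C) = {a, b, ε}
FIRST(S) = {a, b}
Therefore, FIRST(A) = {b}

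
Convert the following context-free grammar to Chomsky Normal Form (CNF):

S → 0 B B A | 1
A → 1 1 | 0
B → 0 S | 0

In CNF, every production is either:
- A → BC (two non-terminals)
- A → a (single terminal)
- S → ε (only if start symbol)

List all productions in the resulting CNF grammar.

T0 → 0; S → 1; T1 → 1; A → 0; B → 0; S → T0 X0; X0 → B X1; X1 → B A; A → T1 T1; B → T0 S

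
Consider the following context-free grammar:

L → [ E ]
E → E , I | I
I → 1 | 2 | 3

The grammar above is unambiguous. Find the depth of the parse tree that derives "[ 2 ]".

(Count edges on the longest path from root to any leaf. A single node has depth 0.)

3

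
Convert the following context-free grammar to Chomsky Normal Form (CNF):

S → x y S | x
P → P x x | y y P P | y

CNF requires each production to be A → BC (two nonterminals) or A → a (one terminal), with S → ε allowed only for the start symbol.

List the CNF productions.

TX → x; TY → y; S → x; P → y; S → TX X0; X0 → TY S; P → P X1; X1 → TX TX; P → TY X2; X2 → TY X3; X3 → P P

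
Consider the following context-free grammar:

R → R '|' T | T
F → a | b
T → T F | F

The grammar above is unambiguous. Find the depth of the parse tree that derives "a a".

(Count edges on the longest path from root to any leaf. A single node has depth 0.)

4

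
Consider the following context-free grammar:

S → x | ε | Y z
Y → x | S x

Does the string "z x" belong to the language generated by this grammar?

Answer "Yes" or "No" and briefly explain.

No - no valid derivation exists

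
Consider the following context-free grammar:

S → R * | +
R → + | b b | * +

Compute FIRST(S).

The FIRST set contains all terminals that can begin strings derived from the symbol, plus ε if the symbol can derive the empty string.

We compute FIRST(S) using the standard algorithm.
FIRST(R) = {*, +, b}
FIRST(S) = {*, +, b}
Therefore, FIRST(S) = {*, +, b}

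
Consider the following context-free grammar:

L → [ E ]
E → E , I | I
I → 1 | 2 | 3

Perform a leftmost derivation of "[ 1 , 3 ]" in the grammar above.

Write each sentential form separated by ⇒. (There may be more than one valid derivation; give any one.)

L ⇒ [ E ] ⇒ [ E , I ] ⇒ [ I , I ] ⇒ [ 1 , I ] ⇒ [ 1 , 3 ]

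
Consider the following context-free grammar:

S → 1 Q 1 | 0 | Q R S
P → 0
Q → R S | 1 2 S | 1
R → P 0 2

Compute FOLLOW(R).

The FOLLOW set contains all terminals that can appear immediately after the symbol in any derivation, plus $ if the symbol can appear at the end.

We compute FOLLOW(R) using the standard algorithm.
FOLLOW(S) starts with {$}.
FIRST(P) = {0}
FIRST(Q) = {0, 1}
FIRST(R) = {0}
FIRST(S) = {0, 1}
FOLLOW(P) = {0}
FOLLOW(Q) = {0, 1}
FOLLOW(R) = {0, 1}
FOLLOW(S) = {$, 0, 1}
Therefore, FOLLOW(R) = {0, 1}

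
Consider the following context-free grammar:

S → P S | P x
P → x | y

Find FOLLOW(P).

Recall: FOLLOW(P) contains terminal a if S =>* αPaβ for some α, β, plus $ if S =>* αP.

We compute FOLLOW(P) using the standard algorithm.
FOLLOW(S) starts with {$}.
FIRST(P) = {x, y}
FIRST(S) = {x, y}
FOLLOW(P) = {x, y}
FOLLOW(S) = {$}
Therefore, FOLLOW(P) = {x, y}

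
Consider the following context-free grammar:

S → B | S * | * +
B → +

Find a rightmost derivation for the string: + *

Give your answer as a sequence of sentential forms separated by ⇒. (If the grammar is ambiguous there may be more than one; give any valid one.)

S ⇒ S * ⇒ B * ⇒ + *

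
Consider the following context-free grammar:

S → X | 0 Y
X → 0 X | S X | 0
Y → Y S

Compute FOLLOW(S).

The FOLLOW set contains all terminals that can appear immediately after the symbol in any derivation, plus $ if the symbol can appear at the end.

We compute FOLLOW(S) using the standard algorithm.
FOLLOW(S) starts with {$}.
FIRST(S) = {0}
FIRST(X) = {0}
FIRST(Y) = {}
FOLLOW(S) = {$, 0}
FOLLOW(X) = {$, 0}
FOLLOW(Y) = {$, 0}
Therefore, FOLLOW(S) = {$, 0}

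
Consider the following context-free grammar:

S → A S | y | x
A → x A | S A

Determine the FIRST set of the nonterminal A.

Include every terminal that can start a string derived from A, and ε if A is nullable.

We compute FIRST(A) using the standard algorithm.
FIRST(A) = {x, y}
FIRST(S) = {x, y}
Therefore, FIRST(A) = {x, y}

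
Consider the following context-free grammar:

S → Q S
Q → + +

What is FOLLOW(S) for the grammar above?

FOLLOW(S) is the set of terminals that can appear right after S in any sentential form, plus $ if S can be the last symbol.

We compute FOLLOW(S) using the standard algorithm.
FOLLOW(S) starts with {$}.
FIRST(Q) = {+}
FIRST(S) = {+}
FOLLOW(Q) = {+}
FOLLOW(S) = {$}
Therefore, FOLLOW(S) = {$}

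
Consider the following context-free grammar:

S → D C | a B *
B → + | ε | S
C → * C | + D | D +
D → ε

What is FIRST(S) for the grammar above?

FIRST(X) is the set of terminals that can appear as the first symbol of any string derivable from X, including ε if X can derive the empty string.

We compute FIRST(S) using the standard algorithm.
FIRST(B) = {*, +, a, ε}
FIRST(C) = {*, +}
FIRST(D) = {ε}
FIRST(S) = {*, +, a}
Therefore, FIRST(S) = {*, +, a}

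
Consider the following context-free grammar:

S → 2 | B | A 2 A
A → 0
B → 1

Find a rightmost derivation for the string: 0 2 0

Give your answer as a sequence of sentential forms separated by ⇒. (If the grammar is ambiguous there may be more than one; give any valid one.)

S ⇒ A 2 A ⇒ A 2 0 ⇒ 0 2 0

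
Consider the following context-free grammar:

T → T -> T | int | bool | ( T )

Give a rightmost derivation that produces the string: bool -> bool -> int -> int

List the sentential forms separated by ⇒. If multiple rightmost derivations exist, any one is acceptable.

T ⇒ T -> T ⇒ T -> T -> T ⇒ T -> T -> T -> T ⇒ T -> T -> T -> int ⇒ T -> T -> int -> int ⇒ T -> bool -> int -> int ⇒ bool -> bool -> int -> int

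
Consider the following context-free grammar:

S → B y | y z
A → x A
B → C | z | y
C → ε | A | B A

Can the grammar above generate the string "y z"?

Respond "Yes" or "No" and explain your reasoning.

Yes - a valid derivation exists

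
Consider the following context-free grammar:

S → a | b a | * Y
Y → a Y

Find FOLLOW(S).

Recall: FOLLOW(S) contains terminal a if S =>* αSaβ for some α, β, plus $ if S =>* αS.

We compute FOLLOW(S) using the standard algorithm.
FOLLOW(S) starts with {$}.
FIRST(S) = {*, a, b}
FIRST(Y) = {a}
FOLLOW(S) = {$}
FOLLOW(Y) = {$}
Therefore, FOLLOW(S) = {$}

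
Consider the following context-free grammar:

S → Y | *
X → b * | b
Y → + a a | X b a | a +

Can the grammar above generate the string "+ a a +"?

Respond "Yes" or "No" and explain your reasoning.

No - no valid derivation exists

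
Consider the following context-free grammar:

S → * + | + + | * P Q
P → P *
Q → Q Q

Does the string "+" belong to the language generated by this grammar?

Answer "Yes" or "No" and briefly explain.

No - no valid derivation exists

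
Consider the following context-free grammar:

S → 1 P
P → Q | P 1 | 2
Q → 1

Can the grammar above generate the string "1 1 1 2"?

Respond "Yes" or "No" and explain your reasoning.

No - no valid derivation exists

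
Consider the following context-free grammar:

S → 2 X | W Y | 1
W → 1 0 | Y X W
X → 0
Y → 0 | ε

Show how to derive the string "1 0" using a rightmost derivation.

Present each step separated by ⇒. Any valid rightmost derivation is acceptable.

S ⇒ W Y ⇒ W ⇒ 1 0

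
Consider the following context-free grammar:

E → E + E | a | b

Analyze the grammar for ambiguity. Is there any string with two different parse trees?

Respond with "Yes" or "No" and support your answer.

Yes - the string 'a + a + b + a + b' has two distinct parse trees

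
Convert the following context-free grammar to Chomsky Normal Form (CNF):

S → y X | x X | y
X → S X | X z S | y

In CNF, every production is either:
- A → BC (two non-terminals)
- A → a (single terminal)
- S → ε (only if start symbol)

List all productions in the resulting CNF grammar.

TY → y; TX → x; S → y; TZ → z; X → y; S → TY X; S → TX X; X → S X; X → X X0; X0 → TZ S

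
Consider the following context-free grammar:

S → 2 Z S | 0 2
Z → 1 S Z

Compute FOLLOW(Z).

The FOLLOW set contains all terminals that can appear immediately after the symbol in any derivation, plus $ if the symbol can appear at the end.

We compute FOLLOW(Z) using the standard algorithm.
FOLLOW(S) starts with {$}.
FIRST(S) = {0, 2}
FIRST(Z) = {1}
FOLLOW(S) = {$, 1}
FOLLOW(Z) = {0, 2}
Therefore, FOLLOW(Z) = {0, 2}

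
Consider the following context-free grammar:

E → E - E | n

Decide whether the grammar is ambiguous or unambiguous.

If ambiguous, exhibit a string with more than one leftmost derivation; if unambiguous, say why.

Ambiguous - the string 'n - n - n - n' has two distinct leftmost derivations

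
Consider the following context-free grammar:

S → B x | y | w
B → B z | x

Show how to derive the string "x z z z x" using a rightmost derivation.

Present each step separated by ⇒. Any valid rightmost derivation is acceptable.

S ⇒ B x ⇒ B z x ⇒ B z z x ⇒ B z z z x ⇒ x z z z x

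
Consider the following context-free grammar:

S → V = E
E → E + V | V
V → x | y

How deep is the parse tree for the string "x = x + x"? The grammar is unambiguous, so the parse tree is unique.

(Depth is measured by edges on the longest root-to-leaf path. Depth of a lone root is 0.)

4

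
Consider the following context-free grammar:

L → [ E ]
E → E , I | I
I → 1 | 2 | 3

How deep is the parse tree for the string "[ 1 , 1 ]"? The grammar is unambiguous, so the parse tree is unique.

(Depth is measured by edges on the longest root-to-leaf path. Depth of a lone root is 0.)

4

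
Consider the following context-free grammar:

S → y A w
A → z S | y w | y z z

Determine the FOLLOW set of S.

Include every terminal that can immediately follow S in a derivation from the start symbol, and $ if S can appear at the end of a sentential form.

We compute FOLLOW(S) using the standard algorithm.
FOLLOW(S) starts with {$}.
FIRST(A) = {y, z}
FIRST(S) = {y}
FOLLOW(A) = {w}
FOLLOW(S) = {$, w}
Therefore, FOLLOW(S) = {$, w}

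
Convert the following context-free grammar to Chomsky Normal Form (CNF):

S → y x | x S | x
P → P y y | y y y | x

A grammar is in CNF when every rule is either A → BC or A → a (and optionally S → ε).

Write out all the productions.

TY → y; TX → x; S → x; P → x; S → TY TX; S → TX S; P → P X0; X0 → TY TY; P → TY X1; X1 → TY TY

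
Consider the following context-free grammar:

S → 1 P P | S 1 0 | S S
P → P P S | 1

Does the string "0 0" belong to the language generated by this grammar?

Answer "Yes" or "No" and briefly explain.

No - no valid derivation exists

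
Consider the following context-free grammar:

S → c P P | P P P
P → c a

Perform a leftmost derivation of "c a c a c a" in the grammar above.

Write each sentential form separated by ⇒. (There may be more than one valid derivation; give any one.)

S ⇒ P P P ⇒ c a P P ⇒ c a c a P ⇒ c a c a c a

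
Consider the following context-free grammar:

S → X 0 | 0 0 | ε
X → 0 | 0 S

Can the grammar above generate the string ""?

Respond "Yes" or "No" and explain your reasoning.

Yes - a valid derivation exists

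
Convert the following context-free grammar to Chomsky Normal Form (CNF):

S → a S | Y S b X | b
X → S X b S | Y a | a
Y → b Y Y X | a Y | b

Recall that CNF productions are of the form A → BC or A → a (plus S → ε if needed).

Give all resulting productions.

TA → a; TB → b; S → b; X → a; Y → b; S → TA S; S → Y X0; X0 → S X1; X1 → TB X; X → S X2; X2 → X X3; X3 → TB S; X → Y TA; Y → TB X4; X4 → Y X5; X5 → Y X; Y → TA Y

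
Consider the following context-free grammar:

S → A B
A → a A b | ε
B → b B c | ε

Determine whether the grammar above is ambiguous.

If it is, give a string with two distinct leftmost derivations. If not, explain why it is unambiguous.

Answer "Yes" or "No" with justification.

No - the grammar is unambiguous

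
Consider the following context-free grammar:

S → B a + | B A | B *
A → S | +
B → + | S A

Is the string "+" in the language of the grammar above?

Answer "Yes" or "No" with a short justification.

No - no valid derivation exists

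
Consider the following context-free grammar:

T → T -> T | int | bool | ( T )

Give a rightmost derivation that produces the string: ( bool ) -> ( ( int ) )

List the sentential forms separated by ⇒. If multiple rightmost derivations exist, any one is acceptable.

T ⇒ T -> T ⇒ T -> ( T ) ⇒ T -> ( ( T ) ) ⇒ T -> ( ( int ) ) ⇒ ( T ) -> ( ( int ) ) ⇒ ( bool ) -> ( ( int ) )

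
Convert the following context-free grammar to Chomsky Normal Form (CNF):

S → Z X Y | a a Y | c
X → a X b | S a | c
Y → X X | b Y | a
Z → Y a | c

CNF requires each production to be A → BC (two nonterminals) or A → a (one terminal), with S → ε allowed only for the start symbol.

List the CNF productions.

TA → a; S → c; TB → b; X → c; Y → a; Z → c; S → Z X0; X0 → X Y; S → TA X1; X1 → TA Y; X → TA X2; X2 → X TB; X → S TA; Y → X X; Y → TB Y; Z → Y TA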